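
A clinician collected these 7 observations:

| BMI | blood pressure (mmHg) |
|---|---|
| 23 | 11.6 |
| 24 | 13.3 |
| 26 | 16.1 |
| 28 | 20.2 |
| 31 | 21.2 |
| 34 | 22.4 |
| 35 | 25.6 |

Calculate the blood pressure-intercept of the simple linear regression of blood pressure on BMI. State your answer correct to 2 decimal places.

-11.19

n = 7, Σx = 201, Σy = 130.4, Σxy = 3885, Σx² = 5907
Sxx = Σx² − (Σx)²/n = 5907 − 5771.571429 = 135.428571
Sxy = Σxy − (Σx)(Σy)/n = 3885 − 3744.342857 = 140.657143
b = Sxy/Sxx = 140.657143/135.428571 = 1.038608
a = ȳ − b·x̄ = 18.628571 − 1.038608·28.714286 = -11.194304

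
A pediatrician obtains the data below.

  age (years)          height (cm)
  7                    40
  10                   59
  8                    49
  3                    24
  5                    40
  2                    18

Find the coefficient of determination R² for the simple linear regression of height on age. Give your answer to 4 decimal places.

0.9553

n = 6, Σx = 35, Σy = 230, Σxy = 1570, Σx² = 251, Σy² = 9982
Sxx = Σx² − (Σx)²/n = 251 − 204.166667 = 46.833333
Sxy = Σxy − (Σx)(Σy)/n = 1570 − 1341.666667 = 228.333333
Syy = Σy² − (Σy)²/n = 9982 − 8816.666667 = 1165.333333
R² = Sxy²/(Sxx·Syy) = (228.333333)²/(46.833333·1165.333333) = 0.955286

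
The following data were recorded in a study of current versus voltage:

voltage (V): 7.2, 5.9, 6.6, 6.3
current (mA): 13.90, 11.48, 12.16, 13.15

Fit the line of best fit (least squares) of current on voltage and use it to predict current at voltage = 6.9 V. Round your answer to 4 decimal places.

n = 4, Σx = 26, Σy = 50.69, Σxy = 330.913, Σx² = 169.9
Sxx = Σx² − (Σx)²/n = 169.9 − 169 = 0.9
Sxy = Σxy − (Σx)(Σy)/n = 330.913 − 329.485 = 1.428
b = Sxy/Sxx = 1.428/0.9 = 1.586667
a = ȳ − b·x̄ = 12.6725 − 1.586667·6.5 = 2.359167
ŷ(6.9) = a + b·6.9 = 2.359167 + 1.586667·6.9 = 13.307167

13.3072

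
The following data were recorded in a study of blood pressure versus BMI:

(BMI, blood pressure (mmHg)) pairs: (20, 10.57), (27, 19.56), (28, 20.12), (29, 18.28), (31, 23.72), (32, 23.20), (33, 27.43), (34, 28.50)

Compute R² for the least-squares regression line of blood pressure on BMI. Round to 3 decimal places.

0.933

n = 8, Σx = 234, Σy = 171.38, Σxy = 5184.91, Σx² = 6984, Σy² = 3898.8246
Sxx = Σx² − (Σx)²/n = 6984 − 6844.5 = 139.5
Sxy = Σxy − (Σx)(Σy)/n = 5184.91 − 5012.865 = 172.045
Syy = Σy² − (Σy)²/n = 3898.8246 − 3671.38805 = 227.43655
R² = Sxy²/(Sxx·Syy) = (172.045)²/(139.5·227.43655) = 0.932931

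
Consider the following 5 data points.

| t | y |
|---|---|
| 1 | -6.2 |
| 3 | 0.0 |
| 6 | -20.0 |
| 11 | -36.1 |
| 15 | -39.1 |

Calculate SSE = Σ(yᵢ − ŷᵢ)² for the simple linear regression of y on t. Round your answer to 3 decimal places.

n = 5, Σx = 36, Σy = -101.4, Σxy = -1109.8, Σx² = 392, Σy² = 3270.46
Sxx = Σx² − (Σx)²/n = 392 − 259.2 = 132.8
Sxy = Σxy − (Σx)(Σy)/n = -1109.8 − (-730.08) = -379.72
Syy = Σy² − (Σy)²/n = 3270.46 − 2056.392 = 1214.068
b = Sxy/Sxx = -379.72/132.8 = -2.859337
SSE = Syy − b·Sxy = 1214.068 − (-2.859337)·(-379.72) = 128.320422

128.320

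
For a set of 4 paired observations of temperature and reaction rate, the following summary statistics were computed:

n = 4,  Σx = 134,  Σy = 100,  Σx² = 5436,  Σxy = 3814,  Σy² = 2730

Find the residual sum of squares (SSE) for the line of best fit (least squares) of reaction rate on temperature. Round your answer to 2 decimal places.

Sxx = Σx² − (Σx)²/n = 5436 − 4489 = 947
Sxy = Σxy − (Σx)(Σy)/n = 3814 − 3350 = 464
Syy = Σy² − (Σy)²/n = 2730 − 2500 = 230
b = Sxy/Sxx = 464/947 = 0.489968
SSE = Syy − b·Sxy = 230 − 0.489968·464 = 2.654699

2.65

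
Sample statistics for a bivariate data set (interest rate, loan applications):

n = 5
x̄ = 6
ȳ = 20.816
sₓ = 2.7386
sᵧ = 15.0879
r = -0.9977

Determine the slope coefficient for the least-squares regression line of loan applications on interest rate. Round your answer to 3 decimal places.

b = r · sᵧ/sₓ = -0.9977 · 15.0879/2.7386 = -5.496676

-5.497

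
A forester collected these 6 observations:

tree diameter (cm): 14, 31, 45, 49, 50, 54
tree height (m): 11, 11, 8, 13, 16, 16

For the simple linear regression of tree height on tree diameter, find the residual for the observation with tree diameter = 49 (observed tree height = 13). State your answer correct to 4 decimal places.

n = 6, Σx = 243, Σy = 75, Σxy = 3156, Σx² = 10999
Sxx = Σx² − (Σx)²/n = 10999 − 9841.5 = 1157.5
Sxy = Σxy − (Σx)(Σy)/n = 3156 − 3037.5 = 118.5
b = Sxy/Sxx = 118.5/1157.5 = 0.102376
a = ȳ − b·x̄ = 12.5 − 0.102376·40.5 = 8.353780
ŷ(49) = 8.353780 + 0.102376·49 = 13.370194
residual = y − ŷ = 13 − 13.370194 = -0.370194

-0.3702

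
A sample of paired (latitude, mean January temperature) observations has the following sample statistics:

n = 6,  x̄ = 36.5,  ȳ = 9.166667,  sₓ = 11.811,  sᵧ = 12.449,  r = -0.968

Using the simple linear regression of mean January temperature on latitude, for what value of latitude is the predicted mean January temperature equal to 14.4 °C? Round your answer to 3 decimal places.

b = r · sᵧ/sₓ = -0.968 · 12.449/11.811 = -1.020289
a = ȳ − b·x̄ = 9.166667 − (-1.020289)·36.5 = 46.407211
Set a + b·x = 14.4: x = (14.4 − 46.407211) / (-1.020289) = 31.370734

31.371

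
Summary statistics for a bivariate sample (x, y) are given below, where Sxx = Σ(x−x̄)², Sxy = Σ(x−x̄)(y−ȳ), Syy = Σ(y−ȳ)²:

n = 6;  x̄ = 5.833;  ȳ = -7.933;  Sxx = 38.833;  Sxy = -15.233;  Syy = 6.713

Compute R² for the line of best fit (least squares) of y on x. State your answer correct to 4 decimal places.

0.8901

R² = Sxy²/(Sxx·Syy) = (-15.233)²/(38.833·6.713) = 0.890130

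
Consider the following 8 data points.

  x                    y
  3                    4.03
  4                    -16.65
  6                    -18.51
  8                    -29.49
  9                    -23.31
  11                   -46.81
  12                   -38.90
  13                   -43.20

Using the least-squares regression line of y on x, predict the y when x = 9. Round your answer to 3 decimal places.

n = 8, Σx = 66, Σy = -212.84, Σxy = -2154.59, Σx² = 640
Sxx = Σx² − (Σx)²/n = 640 − 544.5 = 95.5
Sxy = Σxy − (Σx)(Σy)/n = -2154.59 − (-1755.93) = -398.66
b = Sxy/Sxx = -398.66/95.5 = -4.174450
a = ȳ − b·x̄ = -26.605 − (-4.174450)·8.25 = 7.834215
ŷ(9) = a + b·9 = 7.834215 + (-4.174450)·9 = -29.735838

-29.736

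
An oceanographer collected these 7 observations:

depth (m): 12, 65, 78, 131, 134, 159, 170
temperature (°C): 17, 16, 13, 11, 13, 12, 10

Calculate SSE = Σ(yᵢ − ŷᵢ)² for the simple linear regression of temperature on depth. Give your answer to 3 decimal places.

6.624

n = 7, Σx = 749, Σy = 92, Σxy = 9049, Σx² = 99751, Σy² = 1248
Sxx = Σx² − (Σx)²/n = 99751 − 80143 = 19608
Sxy = Σxy − (Σx)(Σy)/n = 9049 − 9844 = -795
Syy = Σy² − (Σy)²/n = 1248 − 1209.142857 = 38.857143
b = Sxy/Sxx = -795/19608 = -0.040545
SSE = Syy − b·Sxy = 38.857143 − (-0.040545)·(-795) = 6.624126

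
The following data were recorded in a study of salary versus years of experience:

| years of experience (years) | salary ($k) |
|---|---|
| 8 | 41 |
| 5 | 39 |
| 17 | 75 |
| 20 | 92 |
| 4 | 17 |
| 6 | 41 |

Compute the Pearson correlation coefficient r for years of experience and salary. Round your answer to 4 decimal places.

n = 6, Σx = 60, Σy = 305, Σxy = 3952, Σx² = 830, Σy² = 19261
Sxx = Σx² − (Σx)²/n = 830 − 600 = 230
Sxy = Σxy − (Σx)(Σy)/n = 3952 − 3050 = 902
Syy = Σy² − (Σy)²/n = 19261 − 15504.166667 = 3756.833333
r = Sxy/√(Sxx·Syy) = 902/√(864071.666667) = 902/929.554553 = 0.970357

0.9704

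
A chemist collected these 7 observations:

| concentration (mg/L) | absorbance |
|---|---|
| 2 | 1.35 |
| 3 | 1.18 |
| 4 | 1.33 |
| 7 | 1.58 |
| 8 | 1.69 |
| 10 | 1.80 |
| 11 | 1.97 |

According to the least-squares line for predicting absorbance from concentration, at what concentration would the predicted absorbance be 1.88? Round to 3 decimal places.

10.576

n = 7, Σx = 45, Σy = 10.9, Σxy = 75.81, Σx² = 363
Sxx = Σx² − (Σx)²/n = 363 − 289.285714 = 73.714286
Sxy = Σxy − (Σx)(Σy)/n = 75.81 − 70.071429 = 5.738571
b = Sxy/Sxx = 5.738571/73.714286 = 0.077849
a = ȳ − b·x̄ = 1.557143 − 0.077849·6.428571 = 1.056686
Set a + b·x = 1.88: x = (1.88 − 1.056686) / 0.077849 = 10.575803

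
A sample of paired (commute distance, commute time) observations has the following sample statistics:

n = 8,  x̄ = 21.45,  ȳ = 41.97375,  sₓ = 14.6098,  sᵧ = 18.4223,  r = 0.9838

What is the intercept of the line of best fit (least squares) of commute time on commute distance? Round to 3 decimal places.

15.364

b = r · sᵧ/sₓ = 0.9838 · 18.4223/14.6098 = 1.240528
a = ȳ − b·x̄ = 41.97375 − 1.240528·21.45 = 15.364435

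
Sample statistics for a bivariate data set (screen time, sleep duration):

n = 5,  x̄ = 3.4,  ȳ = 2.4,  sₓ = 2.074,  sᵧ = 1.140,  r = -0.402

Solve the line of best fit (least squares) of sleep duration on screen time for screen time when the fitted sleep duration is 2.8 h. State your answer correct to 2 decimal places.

1.59

b = r · sᵧ/sₓ = -0.402 · 1.14/2.074 = -0.220964
a = ȳ − b·x̄ = 2.4 − (-0.220964)·3.4 = 3.151279
Set a + b·x = 2.8: x = (2.8 − 3.151279) / (-0.220964) = 1.589753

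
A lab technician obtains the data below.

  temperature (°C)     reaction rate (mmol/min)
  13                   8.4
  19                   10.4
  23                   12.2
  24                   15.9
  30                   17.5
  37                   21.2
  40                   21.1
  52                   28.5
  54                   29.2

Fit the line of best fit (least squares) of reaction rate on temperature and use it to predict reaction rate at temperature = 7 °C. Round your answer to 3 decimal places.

5.202

n = 9, Σx = 292, Σy = 164.4, Σxy = 6181.2, Σx² = 11124
Sxx = Σx² − (Σx)²/n = 11124 − 9473.777778 = 1650.222222
Sxy = Σxy − (Σx)(Σy)/n = 6181.2 − 5333.866667 = 847.333333
b = Sxy/Sxx = 847.333333/1650.222222 = 0.513466
a = ȳ − b·x̄ = 18.266667 − 0.513466·32.444444 = 1.607541
ŷ(7) = a + b·7 = 1.607541 + 0.513466·7 = 5.201804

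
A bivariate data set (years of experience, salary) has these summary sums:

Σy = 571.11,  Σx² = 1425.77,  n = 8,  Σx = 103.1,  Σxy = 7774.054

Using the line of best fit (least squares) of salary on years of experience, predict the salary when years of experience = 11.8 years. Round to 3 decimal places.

Sxx = Σx² − (Σx)²/n = 1425.77 − 1328.70125 = 97.06875
Sxy = Σxy − (Σx)(Σy)/n = 7774.054 − 7360.180125 = 413.873875
b = Sxy/Sxx = 413.873875/97.06875 = 4.263719
a = ȳ − b·x̄ = 71.38875 − 4.263719·12.8875 = 16.440071
ŷ(11.8) = a + b·11.8 = 16.440071 + 4.263719·11.8 = 66.751956

66.752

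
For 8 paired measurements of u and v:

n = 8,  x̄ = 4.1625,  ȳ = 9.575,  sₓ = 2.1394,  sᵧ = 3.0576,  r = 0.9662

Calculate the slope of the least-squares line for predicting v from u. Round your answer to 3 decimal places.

1.381

b = r · sᵧ/sₓ = 0.9662 · 3.0576/2.1394 = 1.380879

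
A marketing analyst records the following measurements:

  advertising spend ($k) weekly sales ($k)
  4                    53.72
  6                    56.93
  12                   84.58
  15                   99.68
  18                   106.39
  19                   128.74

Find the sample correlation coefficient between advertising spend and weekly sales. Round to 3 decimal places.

n = 6, Σx = 74, Σy = 530.04, Σxy = 7427.7, Σx² = 1106, Σy² = 51109.5618
Sxx = Σx² − (Σx)²/n = 1106 − 912.666667 = 193.333333
Sxy = Σxy − (Σx)(Σy)/n = 7427.7 − 6537.16 = 890.54
Syy = Σy² − (Σy)²/n = 51109.5618 − 46823.7336 = 4285.8282
r = Sxy/√(Sxx·Syy) = 890.54/√(828593.452) = 890.54/910.271087 = 0.978324

0.978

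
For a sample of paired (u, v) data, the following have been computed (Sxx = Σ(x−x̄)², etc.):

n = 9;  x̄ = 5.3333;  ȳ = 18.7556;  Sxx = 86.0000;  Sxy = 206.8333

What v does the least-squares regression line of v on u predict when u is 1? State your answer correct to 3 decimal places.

8.334

b = Sxy/Sxx = 206.8333/86 = 2.405038
a = ȳ − b·x̄ = 18.7556 − 2.405038·5.3333 = 5.928809
ŷ(1) = a + b·1 = 5.928809 + 2.405038·1 = 8.333847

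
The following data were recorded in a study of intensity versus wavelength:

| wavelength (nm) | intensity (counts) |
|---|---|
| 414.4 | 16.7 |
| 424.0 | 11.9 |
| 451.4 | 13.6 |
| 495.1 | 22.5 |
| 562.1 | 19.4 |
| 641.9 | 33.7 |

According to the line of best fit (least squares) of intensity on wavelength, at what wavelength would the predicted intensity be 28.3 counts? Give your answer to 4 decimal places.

n = 6, Σx = 2988.9, Σy = 117.8, Σxy = 61781.64, Σx² = 1528381.35
Sxx = Σx² − (Σx)²/n = 1528381.35 − 1488920.535 = 39460.815
Sxy = Σxy − (Σx)(Σy)/n = 61781.64 − 58682.07 = 3099.57
b = Sxy/Sxx = 3099.57/39460.815 = 0.078548
a = ȳ − b·x̄ = 19.633333 − 0.078548·498.15 = -19.495377
Set a + b·x = 28.3: x = (28.3 − (-19.495377)) / 0.078548 = 608.485863

608.4859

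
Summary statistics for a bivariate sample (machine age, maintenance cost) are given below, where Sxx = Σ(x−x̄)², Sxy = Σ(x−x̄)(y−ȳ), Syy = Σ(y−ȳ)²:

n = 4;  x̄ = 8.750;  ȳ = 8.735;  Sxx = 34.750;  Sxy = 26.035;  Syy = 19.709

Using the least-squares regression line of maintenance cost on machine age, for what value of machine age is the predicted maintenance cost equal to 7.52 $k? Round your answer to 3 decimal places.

7.128

b = Sxy/Sxx = 26.035/34.75 = 0.749209
a = ȳ − b·x̄ = 8.735 − 0.749209·8.75 = 2.179424
Set a + b·x = 7.52: x = (7.52 − 2.179424) / 0.749209 = 7.128289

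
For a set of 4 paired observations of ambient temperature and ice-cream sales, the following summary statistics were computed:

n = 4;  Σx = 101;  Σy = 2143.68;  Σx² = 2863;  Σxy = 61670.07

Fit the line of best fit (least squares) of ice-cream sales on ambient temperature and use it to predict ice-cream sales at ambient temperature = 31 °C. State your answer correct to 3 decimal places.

674.585

Sxx = Σx² − (Σx)²/n = 2863 − 2550.25 = 312.75
Sxy = Σxy − (Σx)(Σy)/n = 61670.07 − 54127.92 = 7542.15
b = Sxy/Sxx = 7542.15/312.75 = 24.115588
a = ȳ − b·x̄ = 535.92 − 24.115588·25.25 = -72.998585
ŷ(31) = a + b·31 = -72.998585 + 24.115588·31 = 674.584628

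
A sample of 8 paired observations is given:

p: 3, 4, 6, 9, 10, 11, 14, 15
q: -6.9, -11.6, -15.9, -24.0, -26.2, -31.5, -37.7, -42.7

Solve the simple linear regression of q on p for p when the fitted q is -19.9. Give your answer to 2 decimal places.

7.36

n = 8, Σx = 72, Σy = -196.5, Σxy = -2155.3, Σx² = 784
Sxx = Σx² − (Σx)²/n = 784 − 648 = 136
Sxy = Σxy − (Σx)(Σy)/n = -2155.3 − (-1768.5) = -386.8
b = Sxy/Sxx = -386.8/136 = -2.844118
a = ȳ − b·x̄ = -24.5625 − (-2.844118)·9 = 1.034559
Set a + b·x = -19.9: x = (-19.9 − 1.034559) / (-2.844118) = 7.360651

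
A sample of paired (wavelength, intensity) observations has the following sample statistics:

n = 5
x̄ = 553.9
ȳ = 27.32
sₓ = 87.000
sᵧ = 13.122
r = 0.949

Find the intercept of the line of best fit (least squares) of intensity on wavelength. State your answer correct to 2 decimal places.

-51.96

b = r · sᵧ/sₓ = 0.949 · 13.122/87 = 0.143135
a = ȳ − b·x̄ = 27.32 − 0.143135·553.9 = -51.962687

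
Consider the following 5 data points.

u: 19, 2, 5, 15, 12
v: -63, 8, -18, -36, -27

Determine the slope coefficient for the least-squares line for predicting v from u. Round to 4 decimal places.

n = 5, Σx = 53, Σy = -136, Σxy = -2135, Σx² = 759
Sxx = Σx² − (Σx)²/n = 759 − 561.8 = 197.2
Sxy = Σxy − (Σx)(Σy)/n = -2135 − (-1441.6) = -693.4
b = Sxy/Sxx = -693.4/197.2 = -3.516227

-3.5162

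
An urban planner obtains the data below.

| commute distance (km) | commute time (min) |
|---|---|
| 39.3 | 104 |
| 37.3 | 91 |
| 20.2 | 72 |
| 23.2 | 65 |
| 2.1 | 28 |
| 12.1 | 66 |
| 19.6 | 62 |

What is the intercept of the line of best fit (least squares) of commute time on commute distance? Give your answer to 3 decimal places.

n = 7, Σx = 153.8, Σy = 488, Σxy = 12516.5, Σx² = 4417.04
Sxx = Σx² − (Σx)²/n = 4417.04 − 3379.205714 = 1037.834286
Sxy = Σxy − (Σx)(Σy)/n = 12516.5 − 10722.057143 = 1794.442857
b = Sxy/Sxx = 1794.442857/1037.834286 = 1.729026
a = ȳ − b·x̄ = 69.714286 − 1.729026·21.971429 = 31.725106

31.725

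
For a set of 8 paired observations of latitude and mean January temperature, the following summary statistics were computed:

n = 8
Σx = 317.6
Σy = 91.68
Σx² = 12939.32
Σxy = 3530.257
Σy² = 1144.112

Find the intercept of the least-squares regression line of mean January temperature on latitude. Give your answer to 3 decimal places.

Sxx = Σx² − (Σx)²/n = 12939.32 − 12608.72 = 330.6
Sxy = Σxy − (Σx)(Σy)/n = 3530.257 − 3639.696 = -109.439
b = Sxy/Sxx = -109.439/330.6 = -0.331031
a = ȳ − b·x̄ = 11.46 − (-0.331031)·39.7 = 24.601949

24.602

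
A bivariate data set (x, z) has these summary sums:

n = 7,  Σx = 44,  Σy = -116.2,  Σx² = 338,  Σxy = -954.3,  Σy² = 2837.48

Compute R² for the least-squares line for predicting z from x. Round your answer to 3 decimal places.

0.898

Sxx = Σx² − (Σx)²/n = 338 − 276.571429 = 61.428571
Sxy = Σxy − (Σx)(Σy)/n = -954.3 − (-730.4) = -223.9
Syy = Σy² − (Σy)²/n = 2837.48 − 1928.92 = 908.56
R² = Sxy²/(Sxx·Syy) = (-223.9)²/(61.428571·908.56) = 0.898223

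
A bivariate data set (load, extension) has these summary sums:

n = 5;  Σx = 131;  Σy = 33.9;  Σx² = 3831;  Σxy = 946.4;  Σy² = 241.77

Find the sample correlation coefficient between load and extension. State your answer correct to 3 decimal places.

0.844

Sxx = Σx² − (Σx)²/n = 3831 − 3432.2 = 398.8
Sxy = Σxy − (Σx)(Σy)/n = 946.4 − 888.18 = 58.22
Syy = Σy² − (Σy)²/n = 241.77 − 229.842 = 11.928
r = Sxy/√(Sxx·Syy) = 58.22/√(4756.8864) = 58.22/68.970185 = 0.844133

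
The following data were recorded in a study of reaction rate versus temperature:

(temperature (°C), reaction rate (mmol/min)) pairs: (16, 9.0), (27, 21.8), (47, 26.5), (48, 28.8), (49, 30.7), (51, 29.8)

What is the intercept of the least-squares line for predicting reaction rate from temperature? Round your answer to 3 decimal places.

n = 6, Σx = 238, Σy = 146.6, Σxy = 6384.6, Σx² = 10500
Sxx = Σx² − (Σx)²/n = 10500 − 9440.666667 = 1059.333333
Sxy = Σxy − (Σx)(Σy)/n = 6384.6 − 5815.133333 = 569.466667
b = Sxy/Sxx = 569.466667/1059.333333 = 0.537571
a = ȳ − b·x̄ = 24.433333 − 0.537571·39.666667 = 3.109692

3.110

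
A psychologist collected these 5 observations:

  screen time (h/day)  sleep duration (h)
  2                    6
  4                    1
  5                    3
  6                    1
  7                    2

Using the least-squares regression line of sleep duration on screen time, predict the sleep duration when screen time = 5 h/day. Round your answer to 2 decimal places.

n = 5, Σx = 24, Σy = 13, Σxy = 51, Σx² = 130
Sxx = Σx² − (Σx)²/n = 130 − 115.2 = 14.8
Sxy = Σxy − (Σx)(Σy)/n = 51 − 62.4 = -11.4
b = Sxy/Sxx = -11.4/14.8 = -0.770270
a = ȳ − b·x̄ = 2.6 − (-0.770270)·4.8 = 6.297297
ŷ(5) = a + b·5 = 6.297297 + (-0.770270)·5 = 2.445946

2.45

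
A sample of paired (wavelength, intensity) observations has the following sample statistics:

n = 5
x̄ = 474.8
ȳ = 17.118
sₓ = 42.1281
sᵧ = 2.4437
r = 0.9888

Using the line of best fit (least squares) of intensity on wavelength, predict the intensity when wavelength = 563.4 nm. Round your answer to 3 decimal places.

22.200

b = r · sᵧ/sₓ = 0.9888 · 2.4437/42.1281 = 0.057357
a = ȳ − b·x̄ = 17.118 − 0.057357·474.8 = -10.114981
ŷ(563.4) = a + b·563.4 = -10.114981 + 0.057357·563.4 = 22.199807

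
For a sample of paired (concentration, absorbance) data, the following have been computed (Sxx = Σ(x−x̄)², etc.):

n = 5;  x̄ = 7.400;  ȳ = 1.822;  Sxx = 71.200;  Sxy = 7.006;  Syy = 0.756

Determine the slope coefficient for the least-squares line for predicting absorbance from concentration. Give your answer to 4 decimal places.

b = Sxy/Sxx = 7.006/71.2 = 0.098399

0.0984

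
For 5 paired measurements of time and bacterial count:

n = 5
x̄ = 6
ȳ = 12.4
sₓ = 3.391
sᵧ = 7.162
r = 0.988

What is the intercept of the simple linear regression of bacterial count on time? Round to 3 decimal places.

-0.120

b = r · sᵧ/sₓ = 0.988 · 7.162/3.391 = 2.086717
a = ȳ − b·x̄ = 12.4 − 2.086717·6 = -0.120300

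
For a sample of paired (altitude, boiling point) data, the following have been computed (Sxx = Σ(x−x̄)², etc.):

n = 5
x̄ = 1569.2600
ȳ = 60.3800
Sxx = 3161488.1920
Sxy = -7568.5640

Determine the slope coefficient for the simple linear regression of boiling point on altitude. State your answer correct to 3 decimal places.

-0.002

b = Sxy/Sxx = -7568.564/3161488.192 = -0.002394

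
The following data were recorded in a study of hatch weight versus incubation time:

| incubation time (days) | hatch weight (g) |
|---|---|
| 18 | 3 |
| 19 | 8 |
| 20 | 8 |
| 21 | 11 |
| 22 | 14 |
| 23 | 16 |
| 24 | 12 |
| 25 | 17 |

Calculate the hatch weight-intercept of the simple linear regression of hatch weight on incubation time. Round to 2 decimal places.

-25.99

n = 8, Σx = 172, Σy = 89, Σxy = 1986, Σx² = 3740
Sxx = Σx² − (Σx)²/n = 3740 − 3698 = 42
Sxy = Σxy − (Σx)(Σy)/n = 1986 − 1913.5 = 72.5
b = Sxy/Sxx = 72.5/42 = 1.726190
a = ȳ − b·x̄ = 11.125 − 1.726190·21.5 = -25.988095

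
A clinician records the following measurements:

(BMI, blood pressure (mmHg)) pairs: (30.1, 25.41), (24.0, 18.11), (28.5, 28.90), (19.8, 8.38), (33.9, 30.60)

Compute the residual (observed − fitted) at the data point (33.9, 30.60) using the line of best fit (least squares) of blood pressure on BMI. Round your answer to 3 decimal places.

-2.175

n = 5, Σx = 136.3, Σy = 111.4, Σxy = 3226.395, Σx² = 3835.51
Sxx = Σx² − (Σx)²/n = 3835.51 − 3715.538 = 119.972
Sxy = Σxy − (Σx)(Σy)/n = 3226.395 − 3036.764 = 189.631
b = Sxy/Sxx = 189.631/119.972 = 1.580627
a = ȳ − b·x̄ = 22.28 − 1.580627·27.26 = -20.807896
ŷ(33.9) = -20.807896 + 1.580627·33.9 = 32.775364
residual = y − ŷ = 30.60 − 32.775364 = -2.175364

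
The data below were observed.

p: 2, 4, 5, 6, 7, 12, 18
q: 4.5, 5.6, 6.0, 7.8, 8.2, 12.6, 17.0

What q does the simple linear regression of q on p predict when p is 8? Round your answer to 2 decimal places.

9.05

n = 7, Σx = 54, Σy = 61.7, Σxy = 622.8, Σx² = 598
Sxx = Σx² − (Σx)²/n = 598 − 416.571429 = 181.428571
Sxy = Σxy − (Σx)(Σy)/n = 622.8 − 475.971429 = 146.828571
b = Sxy/Sxx = 146.828571/181.428571 = 0.809291
a = ȳ − b·x̄ = 8.814286 − 0.809291·7.714286 = 2.571181
ŷ(8) = a + b·8 = 2.571181 + 0.809291·8 = 9.045512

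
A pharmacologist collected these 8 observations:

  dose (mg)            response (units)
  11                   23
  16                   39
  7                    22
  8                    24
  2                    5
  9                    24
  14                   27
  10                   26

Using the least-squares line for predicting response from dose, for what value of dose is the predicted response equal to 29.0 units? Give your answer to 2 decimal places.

n = 8, Σx = 77, Σy = 190, Σxy = 2087, Σx² = 871
Sxx = Σx² − (Σx)²/n = 871 − 741.125 = 129.875
Sxy = Σxy − (Σx)(Σy)/n = 2087 − 1828.75 = 258.25
b = Sxy/Sxx = 258.25/129.875 = 1.988450
a = ȳ − b·x̄ = 23.75 − 1.988450·9.625 = 4.611165
Set a + b·x = 29.0: x = (29.0 − 4.611165) / 1.988450 = 12.265247

12.27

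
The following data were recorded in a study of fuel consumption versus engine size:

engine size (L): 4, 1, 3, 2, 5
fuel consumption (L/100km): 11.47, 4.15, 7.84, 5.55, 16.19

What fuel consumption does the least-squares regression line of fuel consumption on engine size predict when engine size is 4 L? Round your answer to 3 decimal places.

n = 5, Σx = 15, Σy = 45.2, Σxy = 165.6, Σx² = 55
Sxx = Σx² − (Σx)²/n = 55 − 45 = 10
Sxy = Σxy − (Σx)(Σy)/n = 165.6 − 135.6 = 30
b = Sxy/Sxx = 30/10 = 3
a = ȳ − b·x̄ = 9.04 − 3·3 = 0.04
ŷ(4) = a + b·4 = 0.04 + 3·4 = 12.04

12.040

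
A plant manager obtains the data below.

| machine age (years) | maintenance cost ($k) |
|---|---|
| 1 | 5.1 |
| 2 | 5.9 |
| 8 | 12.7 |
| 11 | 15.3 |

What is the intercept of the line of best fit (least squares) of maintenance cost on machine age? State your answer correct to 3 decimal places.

3.987

n = 4, Σx = 22, Σy = 39, Σxy = 286.8, Σx² = 190
Sxx = Σx² − (Σx)²/n = 190 − 121 = 69
Sxy = Σxy − (Σx)(Σy)/n = 286.8 − 214.5 = 72.3
b = Sxy/Sxx = 72.3/69 = 1.047826
a = ȳ − b·x̄ = 9.75 − 1.047826·5.5 = 3.986957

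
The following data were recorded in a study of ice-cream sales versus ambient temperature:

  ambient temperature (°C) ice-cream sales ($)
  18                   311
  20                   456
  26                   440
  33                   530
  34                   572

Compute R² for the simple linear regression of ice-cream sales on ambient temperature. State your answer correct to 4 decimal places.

n = 5, Σx = 131, Σy = 2309, Σxy = 63096, Σx² = 3645, Σy² = 1106341
Sxx = Σx² − (Σx)²/n = 3645 − 3432.2 = 212.8
Sxy = Σxy − (Σx)(Σy)/n = 63096 − 60495.8 = 2600.2
Syy = Σy² − (Σy)²/n = 1106341 − 1066296.2 = 40044.8
R² = Sxy²/(Sxx·Syy) = (2600.2)²/(212.8·40044.8) = 0.793407

0.7934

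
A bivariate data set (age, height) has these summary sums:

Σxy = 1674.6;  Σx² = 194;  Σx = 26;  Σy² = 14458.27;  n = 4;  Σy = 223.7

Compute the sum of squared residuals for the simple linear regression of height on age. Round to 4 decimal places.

2.1554

Sxx = Σx² − (Σx)²/n = 194 − 169 = 25
Sxy = Σxy − (Σx)(Σy)/n = 1674.6 − 1454.05 = 220.55
Syy = Σy² − (Σy)²/n = 14458.27 − 12510.4225 = 1947.8475
b = Sxy/Sxx = 220.55/25 = 8.822
SSE = Syy − b·Sxy = 1947.8475 − 8.822·220.55 = 2.1554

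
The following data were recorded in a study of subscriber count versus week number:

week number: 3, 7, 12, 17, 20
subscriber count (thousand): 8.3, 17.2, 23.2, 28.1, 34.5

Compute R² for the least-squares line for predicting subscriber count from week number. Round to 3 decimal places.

0.979

n = 5, Σx = 59, Σy = 111.3, Σxy = 1591.4, Σx² = 891, Σy² = 2882.83
Sxx = Σx² − (Σx)²/n = 891 − 696.2 = 194.8
Sxy = Σxy − (Σx)(Σy)/n = 1591.4 − 1313.34 = 278.06
Syy = Σy² − (Σy)²/n = 2882.83 − 2477.538 = 405.292
R² = Sxy²/(Sxx·Syy) = (278.06)²/(194.8·405.292) = 0.979310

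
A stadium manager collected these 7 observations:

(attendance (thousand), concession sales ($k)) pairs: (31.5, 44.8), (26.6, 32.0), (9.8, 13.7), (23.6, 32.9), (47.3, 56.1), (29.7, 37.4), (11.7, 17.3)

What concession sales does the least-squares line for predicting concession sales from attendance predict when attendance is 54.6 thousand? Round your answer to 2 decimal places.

66.50

n = 7, Σx = 180.2, Σy = 234.2, Σxy = 7139.82, Σx² = 5609.08
Sxx = Σx² − (Σx)²/n = 5609.08 − 4638.862857 = 970.217143
Sxy = Σxy − (Σx)(Σy)/n = 7139.82 − 6028.977143 = 1110.842857
b = Sxy/Sxx = 1110.842857/970.217143 = 1.144943
a = ȳ − b·x̄ = 33.457143 − 1.144943·25.742857 = 3.983051
ŷ(54.6) = a + b·54.6 = 3.983051 + 1.144943·54.6 = 66.496913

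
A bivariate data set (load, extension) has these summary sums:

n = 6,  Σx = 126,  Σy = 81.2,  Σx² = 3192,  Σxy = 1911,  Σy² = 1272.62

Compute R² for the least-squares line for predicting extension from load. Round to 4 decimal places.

0.4465

Sxx = Σx² − (Σx)²/n = 3192 − 2646 = 546
Sxy = Σxy − (Σx)(Σy)/n = 1911 − 1705.2 = 205.8
Syy = Σy² − (Σy)²/n = 1272.62 − 1098.906667 = 173.713333
R² = Sxy²/(Sxx·Syy) = (205.8)²/(546·173.713333) = 0.446545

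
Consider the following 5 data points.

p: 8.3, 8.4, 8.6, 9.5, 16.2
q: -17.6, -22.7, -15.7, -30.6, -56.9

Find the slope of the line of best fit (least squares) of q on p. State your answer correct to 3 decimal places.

n = 5, Σx = 51, Σy = -143.5, Σxy = -1684.26, Σx² = 566.1
Sxx = Σx² − (Σx)²/n = 566.1 − 520.2 = 45.9
Sxy = Σxy − (Σx)(Σy)/n = -1684.26 − (-1463.7) = -220.56
b = Sxy/Sxx = -220.56/45.9 = -4.805229

-4.805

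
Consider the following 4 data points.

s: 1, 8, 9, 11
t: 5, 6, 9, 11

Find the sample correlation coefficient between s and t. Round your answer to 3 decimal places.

0.842

n = 4, Σx = 29, Σy = 31, Σxy = 255, Σx² = 267, Σy² = 263
Sxx = Σx² − (Σx)²/n = 267 − 210.25 = 56.75
Sxy = Σxy − (Σx)(Σy)/n = 255 − 224.75 = 30.25
Syy = Σy² − (Σy)²/n = 263 − 240.25 = 22.75
r = Sxy/√(Sxx·Syy) = 30.25/√(1291.0625) = 30.25/35.931358 = 0.841883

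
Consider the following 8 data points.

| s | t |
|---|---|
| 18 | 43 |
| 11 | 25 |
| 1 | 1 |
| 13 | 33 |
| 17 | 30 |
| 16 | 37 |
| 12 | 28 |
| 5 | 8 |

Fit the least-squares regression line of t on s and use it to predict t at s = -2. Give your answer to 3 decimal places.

n = 8, Σx = 93, Σy = 205, Σxy = 2957, Σx² = 1329
Sxx = Σx² − (Σx)²/n = 1329 − 1081.125 = 247.875
Sxy = Σxy − (Σx)(Σy)/n = 2957 − 2383.125 = 573.875
b = Sxy/Sxx = 573.875/247.875 = 2.315179
a = ȳ − b·x̄ = 25.625 − 2.315179·11.625 = -1.288956
ŷ(-2) = a + b·-2 = -1.288956 + 2.315179·(-2) = -5.919314

-5.919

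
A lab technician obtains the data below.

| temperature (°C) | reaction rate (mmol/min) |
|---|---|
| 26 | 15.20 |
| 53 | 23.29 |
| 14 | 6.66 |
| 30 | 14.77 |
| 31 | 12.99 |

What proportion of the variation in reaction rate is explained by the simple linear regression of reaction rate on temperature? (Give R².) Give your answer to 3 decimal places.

n = 5, Σx = 154, Σy = 72.91, Σxy = 2568.6, Σx² = 5542, Σy² = 1204.7127
Sxx = Σx² − (Σx)²/n = 5542 − 4743.2 = 798.8
Sxy = Σxy − (Σx)(Σy)/n = 2568.6 − 2245.628 = 322.972
Syy = Σy² − (Σy)²/n = 1204.7127 − 1063.17362 = 141.53908
R² = Sxy²/(Sxx·Syy) = (322.972)²/(798.8·141.53908) = 0.922604

0.923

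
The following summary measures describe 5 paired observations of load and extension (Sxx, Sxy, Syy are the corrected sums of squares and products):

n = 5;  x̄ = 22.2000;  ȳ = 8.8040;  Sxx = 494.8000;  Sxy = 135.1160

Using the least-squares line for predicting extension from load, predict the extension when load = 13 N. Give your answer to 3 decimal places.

6.292

b = Sxy/Sxx = 135.116/494.8 = 0.273072
a = ȳ − b·x̄ = 8.804 − 0.273072·22.2 = 2.741803
ŷ(13) = a + b·13 = 2.741803 + 0.273072·13 = 6.291738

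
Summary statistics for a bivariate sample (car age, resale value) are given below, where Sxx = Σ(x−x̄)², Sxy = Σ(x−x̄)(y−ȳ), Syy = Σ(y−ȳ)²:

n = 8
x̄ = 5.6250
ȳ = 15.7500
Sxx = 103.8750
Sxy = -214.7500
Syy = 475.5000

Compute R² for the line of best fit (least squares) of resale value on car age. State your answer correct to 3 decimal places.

R² = Sxy²/(Sxx·Syy) = (-214.75)²/(103.875·475.5) = 0.933694

0.934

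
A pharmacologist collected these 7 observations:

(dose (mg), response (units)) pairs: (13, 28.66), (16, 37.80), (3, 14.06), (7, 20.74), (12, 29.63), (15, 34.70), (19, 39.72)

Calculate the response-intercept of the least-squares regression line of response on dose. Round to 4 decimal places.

n = 7, Σx = 85, Σy = 205.31, Σxy = 2795.48, Σx² = 1213
Sxx = Σx² − (Σx)²/n = 1213 − 1032.142857 = 180.857143
Sxy = Σxy − (Σx)(Σy)/n = 2795.48 − 2493.05 = 302.43
b = Sxy/Sxx = 302.43/180.857143 = 1.672204
a = ȳ − b·x̄ = 29.33 − 1.672204·12.142857 = 9.024668

9.0247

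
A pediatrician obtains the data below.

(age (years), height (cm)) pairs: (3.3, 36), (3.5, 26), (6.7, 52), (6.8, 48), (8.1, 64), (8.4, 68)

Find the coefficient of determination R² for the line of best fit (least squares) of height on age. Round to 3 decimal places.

0.914

n = 6, Σx = 36.8, Σy = 294, Σxy = 1974.2, Σx² = 250.44, Σy² = 15700
Sxx = Σx² − (Σx)²/n = 250.44 − 225.706667 = 24.733333
Sxy = Σxy − (Σx)(Σy)/n = 1974.2 − 1803.2 = 171
Syy = Σy² − (Σy)²/n = 15700 − 14406 = 1294
R² = Sxy²/(Sxx·Syy) = (171)²/(24.733333·1294) = 0.913640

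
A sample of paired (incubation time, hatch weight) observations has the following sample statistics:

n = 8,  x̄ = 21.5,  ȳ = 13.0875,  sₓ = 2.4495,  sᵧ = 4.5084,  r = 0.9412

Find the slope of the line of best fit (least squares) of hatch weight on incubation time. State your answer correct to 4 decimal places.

b = r · sᵧ/sₓ = 0.9412 · 4.5084/2.4495 = 1.732315

1.7323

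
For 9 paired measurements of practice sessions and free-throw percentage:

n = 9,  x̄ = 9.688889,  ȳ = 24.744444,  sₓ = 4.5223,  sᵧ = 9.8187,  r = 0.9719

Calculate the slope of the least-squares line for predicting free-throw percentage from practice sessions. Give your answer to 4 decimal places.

b = r · sᵧ/sₓ = 0.9719 · 9.8187/4.5223 = 2.110164

2.1102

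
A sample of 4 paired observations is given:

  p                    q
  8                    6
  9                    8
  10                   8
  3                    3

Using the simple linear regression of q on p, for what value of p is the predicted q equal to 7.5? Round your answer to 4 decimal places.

n = 4, Σx = 30, Σy = 25, Σxy = 209, Σx² = 254
Sxx = Σx² − (Σx)²/n = 254 − 225 = 29
Sxy = Σxy − (Σx)(Σy)/n = 209 − 187.5 = 21.5
b = Sxy/Sxx = 21.5/29 = 0.741379
a = ȳ − b·x̄ = 6.25 − 0.741379·7.5 = 0.689655
Set a + b·x = 7.5: x = (7.5 − 0.689655) / 0.741379 = 9.186047

9.1860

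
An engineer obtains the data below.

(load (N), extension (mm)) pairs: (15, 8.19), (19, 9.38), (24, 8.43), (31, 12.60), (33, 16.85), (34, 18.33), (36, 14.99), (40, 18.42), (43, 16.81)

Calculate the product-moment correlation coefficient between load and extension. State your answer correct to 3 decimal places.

0.890

n = 9, Σx = 275, Σy = 124, Σxy = 4072.53, Σx² = 9113, Σy² = 1851.3694
Sxx = Σx² − (Σx)²/n = 9113 − 8402.777778 = 710.222222
Sxy = Σxy − (Σx)(Σy)/n = 4072.53 − 3788.888889 = 283.641111
Syy = Σy² − (Σy)²/n = 1851.3694 − 1708.444444 = 142.924956
r = Sxy/√(Sxx·Syy) = 283.641111/√(101508.479546) = 283.641111/318.603954 = 0.890262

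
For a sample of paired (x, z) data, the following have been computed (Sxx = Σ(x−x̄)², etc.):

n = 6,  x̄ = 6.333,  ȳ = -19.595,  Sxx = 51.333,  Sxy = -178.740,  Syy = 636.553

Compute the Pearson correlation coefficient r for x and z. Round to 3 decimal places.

-0.989

r = Sxy/√(Sxx·Syy) = -178.74/√(32676.175149) = -178.74/180.765525 = -0.988795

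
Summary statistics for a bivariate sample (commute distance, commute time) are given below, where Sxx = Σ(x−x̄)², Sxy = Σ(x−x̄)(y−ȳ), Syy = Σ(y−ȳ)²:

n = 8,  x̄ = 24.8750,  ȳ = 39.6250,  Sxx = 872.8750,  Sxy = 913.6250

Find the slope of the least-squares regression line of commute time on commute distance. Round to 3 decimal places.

b = Sxy/Sxx = 913.625/872.875 = 1.046685

1.047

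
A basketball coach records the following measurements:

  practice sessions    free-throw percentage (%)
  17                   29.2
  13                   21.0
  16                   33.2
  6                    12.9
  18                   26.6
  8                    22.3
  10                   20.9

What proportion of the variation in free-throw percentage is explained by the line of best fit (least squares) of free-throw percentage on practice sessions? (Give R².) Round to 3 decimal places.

n = 7, Σx = 88, Σy = 166.1, Σxy = 2244.2, Σx² = 1238, Σy² = 4203.95
Sxx = Σx² − (Σx)²/n = 1238 − 1106.285714 = 131.714286
Sxy = Σxy − (Σx)(Σy)/n = 2244.2 − 2088.114286 = 156.085714
Syy = Σy² − (Σy)²/n = 4203.95 − 3941.315714 = 262.634286
R² = Sxy²/(Sxx·Syy) = (156.085714)²/(131.714286·262.634286) = 0.704275

0.704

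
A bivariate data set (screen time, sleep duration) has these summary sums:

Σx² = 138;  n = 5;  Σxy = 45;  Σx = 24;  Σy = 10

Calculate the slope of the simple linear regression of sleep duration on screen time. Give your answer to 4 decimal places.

Sxx = Σx² − (Σx)²/n = 138 − 115.2 = 22.8
Sxy = Σxy − (Σx)(Σy)/n = 45 − 48 = -3
b = Sxy/Sxx = -3/22.8 = -0.131579

-0.1316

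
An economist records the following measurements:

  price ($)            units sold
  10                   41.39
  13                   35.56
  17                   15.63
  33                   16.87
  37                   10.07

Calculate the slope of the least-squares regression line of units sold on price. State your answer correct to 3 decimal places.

-0.937

n = 5, Σx = 110, Σy = 119.52, Σxy = 2071.19, Σx² = 3016
Sxx = Σx² − (Σx)²/n = 3016 − 2420 = 596
Sxy = Σxy − (Σx)(Σy)/n = 2071.19 − 2629.44 = -558.25
b = Sxy/Sxx = -558.25/596 = -0.936661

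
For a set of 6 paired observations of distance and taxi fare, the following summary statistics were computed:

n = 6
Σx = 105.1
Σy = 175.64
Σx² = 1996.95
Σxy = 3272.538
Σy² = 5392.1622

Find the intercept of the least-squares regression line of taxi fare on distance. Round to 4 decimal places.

7.2680

Sxx = Σx² − (Σx)²/n = 1996.95 − 1841.001667 = 155.948333
Sxy = Σxy − (Σx)(Σy)/n = 3272.538 − 3076.627333 = 195.910667
b = Sxy/Sxx = 195.910667/155.948333 = 1.256254
a = ȳ − b·x̄ = 29.273333 − 1.256254·17.516667 = 7.267956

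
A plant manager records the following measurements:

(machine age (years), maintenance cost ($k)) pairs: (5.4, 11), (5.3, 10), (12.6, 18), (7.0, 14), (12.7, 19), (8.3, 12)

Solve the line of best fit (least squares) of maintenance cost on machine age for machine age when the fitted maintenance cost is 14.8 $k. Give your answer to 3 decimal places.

9.306

n = 6, Σx = 51.3, Σy = 84, Σxy = 778.1, Σx² = 495.19
Sxx = Σx² − (Σx)²/n = 495.19 − 438.615 = 56.575
Sxy = Σxy − (Σx)(Σy)/n = 778.1 − 718.2 = 59.9
b = Sxy/Sxx = 59.9/56.575 = 1.058772
a = ȳ − b·x̄ = 14 − 1.058772·8.55 = 4.947503
Set a + b·x = 14.8: x = (14.8 − 4.947503) / 1.058772 = 9.305593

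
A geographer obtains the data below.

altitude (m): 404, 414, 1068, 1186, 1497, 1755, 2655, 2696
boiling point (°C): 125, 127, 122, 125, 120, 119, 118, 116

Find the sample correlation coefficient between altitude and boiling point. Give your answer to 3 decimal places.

n = 8, Σx = 11675, Σy = 972, Σxy = 1396135, Σx² = 22520307, Σy² = 118204
Sxx = Σx² − (Σx)²/n = 22520307 − 17038203.125 = 5482103.875
Sxy = Σxy − (Σx)(Σy)/n = 1396135 − 1418512.5 = -22377.5
Syy = Σy² − (Σy)²/n = 118204 − 118098 = 106
r = Sxy/√(Sxx·Syy) = -22377.5/√(581103010.75) = -22377.5/24106.078295 = -0.928293

-0.928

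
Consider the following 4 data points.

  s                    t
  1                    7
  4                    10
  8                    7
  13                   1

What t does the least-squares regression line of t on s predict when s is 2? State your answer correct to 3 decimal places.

n = 4, Σx = 26, Σy = 25, Σxy = 116, Σx² = 250
Sxx = Σx² − (Σx)²/n = 250 − 169 = 81
Sxy = Σxy − (Σx)(Σy)/n = 116 − 162.5 = -46.5
b = Sxy/Sxx = -46.5/81 = -0.574074
a = ȳ − b·x̄ = 6.25 − (-0.574074)·6.5 = 9.981481
ŷ(2) = a + b·2 = 9.981481 + (-0.574074)·2 = 8.833333

8.833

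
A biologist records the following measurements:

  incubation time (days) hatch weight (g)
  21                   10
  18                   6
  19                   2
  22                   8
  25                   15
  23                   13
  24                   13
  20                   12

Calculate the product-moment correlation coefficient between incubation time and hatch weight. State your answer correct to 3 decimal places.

n = 8, Σx = 172, Σy = 79, Σxy = 1758, Σx² = 3740, Σy² = 911
Sxx = Σx² − (Σx)²/n = 3740 − 3698 = 42
Sxy = Σxy − (Σx)(Σy)/n = 1758 − 1698.5 = 59.5
Syy = Σy² − (Σy)²/n = 911 − 780.125 = 130.875
r = Sxy/√(Sxx·Syy) = 59.5/√(5496.75) = 59.5/74.140070 = 0.802535

0.803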